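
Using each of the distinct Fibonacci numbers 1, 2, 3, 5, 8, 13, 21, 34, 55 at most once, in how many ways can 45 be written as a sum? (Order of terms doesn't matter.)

6

45 = 34+8+3 = 34+8+2+1 = 21+13+8+3 = 34+5+3+2+1 = … (2 more), for 6 in all.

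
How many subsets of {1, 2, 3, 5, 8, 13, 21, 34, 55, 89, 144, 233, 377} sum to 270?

16

Starting from the Zeckendorf form and repeatedly splitting a term F_k into F_{k−1} + F_{k−2} (when neither is already used) reaches every representation.
270 = 233+34+3 = 233+34+2+1 = 233+21+13+3 = … (13 more), for 16 in all.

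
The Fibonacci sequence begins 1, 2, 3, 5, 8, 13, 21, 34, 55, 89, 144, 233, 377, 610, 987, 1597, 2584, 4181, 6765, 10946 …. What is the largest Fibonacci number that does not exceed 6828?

6765 ≤ 6828 < 10946, so the largest Fibonacci number not exceeding 6828 is 6765.

6765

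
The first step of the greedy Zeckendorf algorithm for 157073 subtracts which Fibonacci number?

121393 ≤ 157073 < 196418, so the largest Fibonacci number not exceeding 157073 is 121393.

121393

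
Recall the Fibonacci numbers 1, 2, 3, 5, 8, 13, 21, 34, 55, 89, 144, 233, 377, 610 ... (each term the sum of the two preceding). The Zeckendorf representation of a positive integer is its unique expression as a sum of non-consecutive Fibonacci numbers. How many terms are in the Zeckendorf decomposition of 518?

5

Greedily peel off the largest Fibonacci term at each step:
largest Fibonacci ≤ 518 is 377; 518 − 377 = 141
largest Fibonacci ≤ 141 is 89; 141 − 89 = 52
largest Fibonacci ≤ 52 is 34; 52 − 34 = 18
largest Fibonacci ≤ 18 is 13; 18 − 13 = 5
largest Fibonacci ≤ 5 is 5; 5 − 5 = 0
518 = 377 + 89 + 34 + 13 + 5, which has 5 terms.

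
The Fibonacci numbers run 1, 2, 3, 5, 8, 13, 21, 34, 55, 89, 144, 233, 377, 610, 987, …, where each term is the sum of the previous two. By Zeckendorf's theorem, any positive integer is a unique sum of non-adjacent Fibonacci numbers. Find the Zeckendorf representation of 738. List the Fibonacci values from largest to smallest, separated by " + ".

610 + 89 + 34 + 5

subtract 610 from 738: 128 remains
subtract 89 from 128: 39 remains
subtract 34 from 39: 5 remains
subtract 5 from 5: 0 remains
So 738 = 610 + 89 + 34 + 5, with no two terms consecutive in the sequence.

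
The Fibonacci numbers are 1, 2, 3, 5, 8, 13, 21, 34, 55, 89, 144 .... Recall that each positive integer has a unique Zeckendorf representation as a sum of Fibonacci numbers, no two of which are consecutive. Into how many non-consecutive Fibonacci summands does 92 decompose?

2

Greedily peel off the largest Fibonacci term at each step:
subtract 89 from 92: 3 remains
subtract 3 from 3: 0 remains
92 = 89 + 3, which has 2 terms.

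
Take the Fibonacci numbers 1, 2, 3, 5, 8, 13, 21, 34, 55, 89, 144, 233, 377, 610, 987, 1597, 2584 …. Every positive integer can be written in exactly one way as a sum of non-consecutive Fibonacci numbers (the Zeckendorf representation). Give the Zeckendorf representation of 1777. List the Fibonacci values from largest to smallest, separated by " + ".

Greedily peel off the largest Fibonacci term at each step:
1777: greatest Fibonacci not exceeding it is 1597, leaving 180
180: greatest Fibonacci not exceeding it is 144, leaving 36
36: greatest Fibonacci not exceeding it is 34, leaving 2
2: greatest Fibonacci not exceeding it is 2, leaving 0
So 1777 = 1597 + 144 + 34 + 2, with no two terms consecutive in the sequence.

1597 + 144 + 34 + 2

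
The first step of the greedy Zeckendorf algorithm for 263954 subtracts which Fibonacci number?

196418

196418 ≤ 263954 < 317811, so the largest Fibonacci number not exceeding 263954 is 196418.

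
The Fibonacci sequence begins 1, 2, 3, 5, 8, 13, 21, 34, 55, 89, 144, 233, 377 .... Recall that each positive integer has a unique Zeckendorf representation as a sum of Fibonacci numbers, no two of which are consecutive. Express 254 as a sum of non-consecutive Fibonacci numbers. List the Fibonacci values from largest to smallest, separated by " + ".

Greedy algorithm:
subtract 233 from 254: 21 remains
subtract 21 from 21: 0 remains
So 254 = 233 + 21, with no two terms consecutive in the sequence.

233 + 21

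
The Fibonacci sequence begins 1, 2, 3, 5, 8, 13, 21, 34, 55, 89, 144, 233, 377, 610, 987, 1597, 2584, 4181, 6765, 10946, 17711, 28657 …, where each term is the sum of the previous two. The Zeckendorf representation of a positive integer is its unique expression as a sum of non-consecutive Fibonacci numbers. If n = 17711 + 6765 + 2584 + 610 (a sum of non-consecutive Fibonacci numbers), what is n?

27670

17711 + 6765 + 2584 + 610 = 27670.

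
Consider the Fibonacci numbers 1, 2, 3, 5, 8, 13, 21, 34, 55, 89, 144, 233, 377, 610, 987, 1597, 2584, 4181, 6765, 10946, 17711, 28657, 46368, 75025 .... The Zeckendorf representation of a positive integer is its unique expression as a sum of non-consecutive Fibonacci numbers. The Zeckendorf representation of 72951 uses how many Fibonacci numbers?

Repeatedly subtract the largest Fibonacci number that fits:
largest Fibonacci ≤ 72951 is 46368; 72951 − 46368 = 26583
largest Fibonacci ≤ 26583 is 17711; 26583 − 17711 = 8872
largest Fibonacci ≤ 8872 is 6765; 8872 − 6765 = 2107
largest Fibonacci ≤ 2107 is 1597; 2107 − 1597 = 510
largest Fibonacci ≤ 510 is 377; 510 − 377 = 133
largest Fibonacci ≤ 133 is 89; 133 − 89 = 44
largest Fibonacci ≤ 44 is 34; 44 − 34 = 10
largest Fibonacci ≤ 10 is 8; 10 − 8 = 2
largest Fibonacci ≤ 2 is 2; 2 − 2 = 0
72951 = 46368 + 17711 + 6765 + 1597 + 377 + 89 + 34 + 8 + 2, which has 9 terms.

9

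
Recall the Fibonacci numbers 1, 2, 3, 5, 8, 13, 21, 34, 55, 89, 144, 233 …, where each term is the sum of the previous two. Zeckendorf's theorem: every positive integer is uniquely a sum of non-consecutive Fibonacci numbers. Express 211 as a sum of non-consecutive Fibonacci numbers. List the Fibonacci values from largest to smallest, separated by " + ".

Greedily peel off the largest Fibonacci term at each step:
subtract 144 from 211: 67 remains
subtract 55 from 67: 12 remains
subtract 8 from 12: 4 remains
subtract 3 from 4: 1 remains
subtract 1 from 1: 0 remains
So 211 = 144 + 55 + 8 + 3 + 1, with no two terms consecutive in the sequence.

144 + 55 + 8 + 3 + 1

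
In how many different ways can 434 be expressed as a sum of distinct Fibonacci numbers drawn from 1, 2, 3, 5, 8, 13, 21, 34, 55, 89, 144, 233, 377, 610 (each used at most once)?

11

Starting from the Zeckendorf form and repeatedly splitting a term F_k into F_{k−1} + F_{k−2} (when neither is already used) reaches every representation.
434 = 377+55+2 = 377+34+21+2 = 233+144+55+2 = 377+34+13+8+2 = 233+144+34+21+2 = … (6 more), for 11 in all.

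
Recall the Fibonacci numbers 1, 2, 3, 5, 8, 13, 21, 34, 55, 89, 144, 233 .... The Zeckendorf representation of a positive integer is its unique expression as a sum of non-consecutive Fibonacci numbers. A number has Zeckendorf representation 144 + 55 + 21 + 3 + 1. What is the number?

224

144 + 55 + 21 + 3 + 1 = 224.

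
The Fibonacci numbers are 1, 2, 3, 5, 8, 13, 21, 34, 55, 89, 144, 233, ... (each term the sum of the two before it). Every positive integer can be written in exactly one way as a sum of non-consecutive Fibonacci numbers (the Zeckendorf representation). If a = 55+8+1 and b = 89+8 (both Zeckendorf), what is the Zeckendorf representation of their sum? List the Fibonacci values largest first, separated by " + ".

144 + 13 + 3 + 1

The two numbers are 64 and 97, so their sum is 161.
Greedily peel off the largest Fibonacci term at each step:
subtract 144 from 161: 17 remains
subtract 13 from 17: 4 remains
subtract 3 from 4: 1 remains
subtract 1 from 1: 0 remains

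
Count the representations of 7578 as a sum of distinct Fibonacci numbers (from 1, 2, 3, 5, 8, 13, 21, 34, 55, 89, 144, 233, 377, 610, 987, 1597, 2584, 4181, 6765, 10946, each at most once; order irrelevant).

30

7578 = 6765+610+144+55+3+1 = 6765+610+144+34+21+3+1 = 6765+377+233+144+55+3+1 = 4181+2584+610+144+55+3+1 = 6765+610+144+34+13+8+3+1 = … (25 more), for 30 in all.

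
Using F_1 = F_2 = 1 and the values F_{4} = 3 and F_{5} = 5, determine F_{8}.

21

By the doubling identity F_{2k} = F_k(2F_{k+1} − F_k): F_{8} = 3·(2·5 − 3) = 3·7 = 21.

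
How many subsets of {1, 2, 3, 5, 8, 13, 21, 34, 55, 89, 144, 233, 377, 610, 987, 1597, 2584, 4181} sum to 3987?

Starting from the Zeckendorf form and repeatedly splitting a term F_k into F_{k−1} + F_{k−2} (when neither is already used) reaches every representation.
3987 = 2584+987+377+34+5 = 2584+987+377+34+3+2 = 2584+987+377+21+13+5 = 2584+987+233+144+34+5 = 2584+987+377+21+13+3+2 = … (30 more), for 35 in all.

35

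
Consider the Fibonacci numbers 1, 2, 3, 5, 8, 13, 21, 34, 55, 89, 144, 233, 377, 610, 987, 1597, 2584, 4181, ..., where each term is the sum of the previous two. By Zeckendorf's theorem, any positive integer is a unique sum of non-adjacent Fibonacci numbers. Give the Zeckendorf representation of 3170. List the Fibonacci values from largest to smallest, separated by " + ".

subtract 2584 from 3170: 586 remains
subtract 377 from 586: 209 remains
subtract 144 from 209: 65 remains
subtract 55 from 65: 10 remains
subtract 8 from 10: 2 remains
subtract 2 from 2: 0 remains
So 3170 = 2584 + 377 + 144 + 55 + 8 + 2, with no two terms consecutive in the sequence.

2584 + 377 + 144 + 55 + 8 + 2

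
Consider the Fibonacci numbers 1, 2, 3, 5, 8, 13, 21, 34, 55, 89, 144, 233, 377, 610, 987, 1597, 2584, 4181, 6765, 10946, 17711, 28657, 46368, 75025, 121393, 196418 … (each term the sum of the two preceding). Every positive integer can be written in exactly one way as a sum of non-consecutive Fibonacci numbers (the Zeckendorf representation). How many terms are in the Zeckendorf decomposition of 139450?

6

largest Fibonacci ≤ 139450 is 121393; 139450 − 121393 = 18057
largest Fibonacci ≤ 18057 is 17711; 18057 − 17711 = 346
largest Fibonacci ≤ 346 is 233; 346 − 233 = 113
largest Fibonacci ≤ 113 is 89; 113 − 89 = 24
largest Fibonacci ≤ 24 is 21; 24 − 21 = 3
largest Fibonacci ≤ 3 is 3; 3 − 3 = 0
139450 = 121393 + 17711 + 233 + 89 + 21 + 3, which has 6 terms.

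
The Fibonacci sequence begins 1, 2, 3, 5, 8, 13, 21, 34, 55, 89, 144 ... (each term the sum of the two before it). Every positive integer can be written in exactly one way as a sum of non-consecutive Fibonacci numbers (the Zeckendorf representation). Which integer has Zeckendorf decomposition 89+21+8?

89+21+8 = 118.

118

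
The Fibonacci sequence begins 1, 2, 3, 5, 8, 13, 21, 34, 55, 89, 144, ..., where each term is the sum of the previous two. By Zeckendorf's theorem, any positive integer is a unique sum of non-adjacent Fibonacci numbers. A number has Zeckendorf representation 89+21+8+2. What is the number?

89+21+8+2 = 120.

120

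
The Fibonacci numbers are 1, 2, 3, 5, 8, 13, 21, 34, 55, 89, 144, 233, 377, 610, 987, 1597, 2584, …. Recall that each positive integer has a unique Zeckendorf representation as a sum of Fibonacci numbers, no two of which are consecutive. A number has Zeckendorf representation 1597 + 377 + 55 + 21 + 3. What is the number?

2053

1597 + 377 + 55 + 21 + 3 = 2053.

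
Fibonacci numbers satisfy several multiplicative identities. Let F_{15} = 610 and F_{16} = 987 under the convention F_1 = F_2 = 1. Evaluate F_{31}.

1346269

By F_{2k+1} = F_k² + F_{k+1}²: F_{31} = 610² + 987² = 372100 + 974169 = 1346269.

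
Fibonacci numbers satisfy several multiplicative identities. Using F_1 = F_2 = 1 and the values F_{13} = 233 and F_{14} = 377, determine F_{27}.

196418

By F_{2k+1} = F_k² + F_{k+1}²: F_{27} = 233² + 377² = 54289 + 142129 = 196418.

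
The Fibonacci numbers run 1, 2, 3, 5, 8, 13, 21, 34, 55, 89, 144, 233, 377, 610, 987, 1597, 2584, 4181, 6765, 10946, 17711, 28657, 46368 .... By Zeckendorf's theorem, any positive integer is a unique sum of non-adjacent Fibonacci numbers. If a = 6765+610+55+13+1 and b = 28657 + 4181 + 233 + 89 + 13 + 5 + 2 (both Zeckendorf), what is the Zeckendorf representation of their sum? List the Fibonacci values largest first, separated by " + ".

The two numbers are 7444 and 33180, so their sum is 40624.
Greedily peel off the largest Fibonacci term at each step:
subtract 28657 from 40624: 11967 remains
subtract 10946 from 11967: 1021 remains
subtract 987 from 1021: 34 remains
subtract 34 from 34: 0 remains

28657 + 10946 + 987 + 34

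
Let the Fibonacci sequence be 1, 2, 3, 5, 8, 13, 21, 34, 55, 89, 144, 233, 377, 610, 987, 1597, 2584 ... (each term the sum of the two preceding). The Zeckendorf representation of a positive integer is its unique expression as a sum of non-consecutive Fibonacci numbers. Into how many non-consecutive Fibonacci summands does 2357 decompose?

Repeatedly subtract the largest Fibonacci number that fits:
subtract 1597 from 2357: 760 remains
subtract 610 from 760: 150 remains
subtract 144 from 150: 6 remains
subtract 5 from 6: 1 remains
subtract 1 from 1: 0 remains
2357 = 1597 + 610 + 144 + 5 + 1, which has 5 terms.

5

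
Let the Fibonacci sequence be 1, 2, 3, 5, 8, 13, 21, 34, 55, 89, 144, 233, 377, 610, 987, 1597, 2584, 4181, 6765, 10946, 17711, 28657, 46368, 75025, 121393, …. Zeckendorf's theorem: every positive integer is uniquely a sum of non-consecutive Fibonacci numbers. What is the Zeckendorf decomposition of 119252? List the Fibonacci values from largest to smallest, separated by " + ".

Repeatedly subtract the largest Fibonacci number that fits:
take 75025 (≤ 119252); 119252 − 75025 = 44227
take 28657 (≤ 44227); 44227 − 28657 = 15570
take 10946 (≤ 15570); 15570 − 10946 = 4624
take 4181 (≤ 4624); 4624 − 4181 = 443
take 377 (≤ 443); 443 − 377 = 66
take 55 (≤ 66); 66 − 55 = 11
take 8 (≤ 11); 11 − 8 = 3
take 3 (≤ 3); 3 − 3 = 0
So 119252 = 75025 + 28657 + 10946 + 4181 + 377 + 55 + 8 + 3, with no two terms consecutive in the sequence.

75025 + 28657 + 10946 + 4181 + 377 + 55 + 8 + 3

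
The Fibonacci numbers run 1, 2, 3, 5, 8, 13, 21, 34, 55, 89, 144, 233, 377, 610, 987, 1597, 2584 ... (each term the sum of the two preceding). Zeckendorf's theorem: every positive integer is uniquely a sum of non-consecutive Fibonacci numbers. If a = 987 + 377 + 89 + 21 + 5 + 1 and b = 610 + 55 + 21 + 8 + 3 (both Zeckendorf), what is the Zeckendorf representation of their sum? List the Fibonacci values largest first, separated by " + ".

The two numbers are 1480 and 697, so their sum is 2177.
2177: greatest Fibonacci not exceeding it is 1597, leaving 580
580: greatest Fibonacci not exceeding it is 377, leaving 203
203: greatest Fibonacci not exceeding it is 144, leaving 59
59: greatest Fibonacci not exceeding it is 55, leaving 4
4: greatest Fibonacci not exceeding it is 3, leaving 1
1: greatest Fibonacci not exceeding it is 1, leaving 0

1597 + 377 + 144 + 55 + 3 + 1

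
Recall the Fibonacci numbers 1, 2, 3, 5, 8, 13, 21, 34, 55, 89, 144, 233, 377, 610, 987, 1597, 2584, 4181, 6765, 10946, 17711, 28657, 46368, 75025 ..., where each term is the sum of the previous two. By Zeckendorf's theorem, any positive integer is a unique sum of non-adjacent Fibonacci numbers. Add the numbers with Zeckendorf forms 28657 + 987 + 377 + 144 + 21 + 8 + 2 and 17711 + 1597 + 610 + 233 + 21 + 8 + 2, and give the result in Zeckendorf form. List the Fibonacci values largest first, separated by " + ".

The two numbers are 30196 and 20182, so their sum is 50378.
Repeatedly subtract the largest Fibonacci number that fits:
46368 ≤ 50378 < 75025, so take 46368; remainder 4010
2584 ≤ 4010 < 4181, so take 2584; remainder 1426
987 ≤ 1426 < 1597, so take 987; remainder 439
377 ≤ 439 < 610, so take 377; remainder 62
55 ≤ 62 < 89, so take 55; remainder 7
5 ≤ 7 < 8, so take 5; remainder 2
2 ≤ 2 < 3, so take 2; remainder 0

46368 + 2584 + 987 + 377 + 55 + 5 + 2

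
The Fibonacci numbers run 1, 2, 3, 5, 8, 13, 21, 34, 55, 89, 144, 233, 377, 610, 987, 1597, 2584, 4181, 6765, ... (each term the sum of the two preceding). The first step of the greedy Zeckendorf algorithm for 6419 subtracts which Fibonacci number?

4181

4181 ≤ 6419 < 6765, so the largest Fibonacci number not exceeding 6419 is 4181.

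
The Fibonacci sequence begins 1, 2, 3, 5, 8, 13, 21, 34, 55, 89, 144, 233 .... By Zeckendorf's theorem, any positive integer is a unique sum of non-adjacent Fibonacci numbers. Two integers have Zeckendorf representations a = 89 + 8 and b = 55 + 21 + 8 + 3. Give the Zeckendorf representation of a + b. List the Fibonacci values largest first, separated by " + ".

144 + 34 + 5 + 1

The two numbers are 97 and 87, so their sum is 184.
largest Fibonacci ≤ 184 is 144; 184 − 144 = 40
largest Fibonacci ≤ 40 is 34; 40 − 34 = 6
largest Fibonacci ≤ 6 is 5; 6 − 5 = 1
largest Fibonacci ≤ 1 is 1; 1 − 1 = 0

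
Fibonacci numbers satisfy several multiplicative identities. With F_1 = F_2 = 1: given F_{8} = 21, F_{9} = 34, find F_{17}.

1597

By the addition formula F_{m+n} = F_m F_{n+1} + F_{m−1} F_n with m=9, n=8: F_{17} = 34·34 + 21·21 = 1156 + 441 = 1597.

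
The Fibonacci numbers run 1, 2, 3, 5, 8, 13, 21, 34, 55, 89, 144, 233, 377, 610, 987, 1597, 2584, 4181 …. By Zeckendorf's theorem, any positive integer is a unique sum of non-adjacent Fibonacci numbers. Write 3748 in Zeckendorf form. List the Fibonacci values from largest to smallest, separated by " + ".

2584 + 987 + 144 + 21 + 8 + 3 + 1

3748 − 2584 = 1164
1164 − 987 = 177
177 − 144 = 33
33 − 21 = 12
12 − 8 = 4
4 − 3 = 1
1 − 1 = 0
So 3748 = 2584 + 987 + 144 + 21 + 8 + 3 + 1, with no two terms consecutive in the sequence.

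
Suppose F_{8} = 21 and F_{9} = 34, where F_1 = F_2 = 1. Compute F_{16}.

By the doubling identity F_{2k} = F_k(2F_{k+1} − F_k): F_{16} = 21·(2·34 − 21) = 21·47 = 987.

987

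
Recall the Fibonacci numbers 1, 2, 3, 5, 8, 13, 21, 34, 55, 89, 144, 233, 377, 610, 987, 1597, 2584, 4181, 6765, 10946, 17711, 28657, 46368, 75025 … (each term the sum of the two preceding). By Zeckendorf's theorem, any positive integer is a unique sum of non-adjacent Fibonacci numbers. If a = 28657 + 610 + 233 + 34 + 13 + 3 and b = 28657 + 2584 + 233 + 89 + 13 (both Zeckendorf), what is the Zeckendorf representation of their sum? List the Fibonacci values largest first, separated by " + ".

The two numbers are 29550 and 31576, so their sum is 61126.
largest Fibonacci ≤ 61126 is 46368; 61126 − 46368 = 14758
largest Fibonacci ≤ 14758 is 10946; 14758 − 10946 = 3812
largest Fibonacci ≤ 3812 is 2584; 3812 − 2584 = 1228
largest Fibonacci ≤ 1228 is 987; 1228 − 987 = 241
largest Fibonacci ≤ 241 is 233; 241 − 233 = 8
largest Fibonacci ≤ 8 is 8; 8 − 8 = 0

46368 + 10946 + 2584 + 987 + 233 + 8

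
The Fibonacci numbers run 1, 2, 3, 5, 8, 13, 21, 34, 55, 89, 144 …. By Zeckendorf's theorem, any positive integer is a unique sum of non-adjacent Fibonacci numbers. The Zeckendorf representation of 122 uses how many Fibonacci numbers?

Repeatedly subtract the largest Fibonacci number that fits:
122 − 89 = 33
33 − 21 = 12
12 − 8 = 4
4 − 3 = 1
1 − 1 = 0
122 = 89 + 21 + 8 + 3 + 1, which has 5 terms.

5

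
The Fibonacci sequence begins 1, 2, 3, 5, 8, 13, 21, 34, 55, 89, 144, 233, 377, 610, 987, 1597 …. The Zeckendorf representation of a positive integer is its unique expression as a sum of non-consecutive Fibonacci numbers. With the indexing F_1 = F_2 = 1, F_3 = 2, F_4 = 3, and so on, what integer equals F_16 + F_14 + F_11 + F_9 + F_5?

F_16 + F_14 + F_11 + F_9 + F_5 = 987 + 377 + 89 + 34 + 5 = 1492.

1492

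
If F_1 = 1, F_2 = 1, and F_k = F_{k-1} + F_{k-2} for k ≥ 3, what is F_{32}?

Iterating the recurrence up to F_{26} = 121393 and F_{25} = 75025:
F_{27} = F_{26} + F_{25} = 121393 + 75025 = 196418
F_{28} = F_{27} + F_{26} = 196418 + 121393 = 317811
F_{29} = F_{28} + F_{27} = 317811 + 196418 = 514229
F_{30} = F_{29} + F_{28} = 514229 + 317811 = 832040
F_{31} = F_{30} + F_{29} = 832040 + 514229 = 1346269
F_{32} = F_{31} + F_{30} = 1346269 + 832040 = 2178309

2178309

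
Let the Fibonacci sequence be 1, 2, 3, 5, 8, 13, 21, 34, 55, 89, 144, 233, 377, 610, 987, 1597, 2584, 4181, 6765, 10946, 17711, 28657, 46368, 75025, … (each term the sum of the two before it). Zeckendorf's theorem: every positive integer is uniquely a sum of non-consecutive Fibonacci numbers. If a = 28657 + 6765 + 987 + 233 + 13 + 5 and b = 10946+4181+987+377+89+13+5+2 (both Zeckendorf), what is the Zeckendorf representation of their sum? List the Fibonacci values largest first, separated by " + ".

46368 + 6765 + 89 + 34 + 3 + 1

The two numbers are 36660 and 16600, so their sum is 53260.
53260: greatest Fibonacci not exceeding it is 46368, leaving 6892
6892: greatest Fibonacci not exceeding it is 6765, leaving 127
127: greatest Fibonacci not exceeding it is 89, leaving 38
38: greatest Fibonacci not exceeding it is 34, leaving 4
4: greatest Fibonacci not exceeding it is 3, leaving 1
1: greatest Fibonacci not exceeding it is 1, leaving 0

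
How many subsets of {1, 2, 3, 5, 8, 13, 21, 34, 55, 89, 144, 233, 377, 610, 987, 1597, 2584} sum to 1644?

22

Each representation comes from the Zeckendorf form by replacing some F_k with F_{k−1} + F_{k−2} where possible.
1644 = 1597+34+13 = 1597+34+8+5 = 987+610+34+13 = 1597+34+8+3+2 = … (18 more), for 22 in all.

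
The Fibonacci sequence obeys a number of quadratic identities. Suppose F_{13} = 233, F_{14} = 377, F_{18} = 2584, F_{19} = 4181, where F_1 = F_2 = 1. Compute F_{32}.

2178309

By the addition formula F_{m+n} = F_m F_{n+1} + F_{m−1} F_n with m=14, n=18: F_{32} = 377·4181 + 233·2584 = 1576237 + 602072 = 2178309.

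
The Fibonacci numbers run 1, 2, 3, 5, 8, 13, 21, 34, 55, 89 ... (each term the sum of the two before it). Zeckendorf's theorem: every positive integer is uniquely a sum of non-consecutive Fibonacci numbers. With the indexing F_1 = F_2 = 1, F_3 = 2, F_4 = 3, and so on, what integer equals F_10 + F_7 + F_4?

F_10 + F_7 + F_4 = 55 + 13 + 3 = 71.

71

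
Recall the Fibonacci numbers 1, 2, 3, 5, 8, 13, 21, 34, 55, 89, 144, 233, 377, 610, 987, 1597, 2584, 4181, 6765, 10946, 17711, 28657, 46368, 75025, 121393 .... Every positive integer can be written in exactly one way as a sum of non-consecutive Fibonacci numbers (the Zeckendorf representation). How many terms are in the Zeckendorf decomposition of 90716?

subtract 75025 from 90716: 15691 remains
subtract 10946 from 15691: 4745 remains
subtract 4181 from 4745: 564 remains
subtract 377 from 564: 187 remains
subtract 144 from 187: 43 remains
subtract 34 from 43: 9 remains
subtract 8 from 9: 1 remains
subtract 1 from 1: 0 remains
90716 = 75025 + 10946 + 4181 + 377 + 144 + 34 + 8 + 1, which has 8 terms.

8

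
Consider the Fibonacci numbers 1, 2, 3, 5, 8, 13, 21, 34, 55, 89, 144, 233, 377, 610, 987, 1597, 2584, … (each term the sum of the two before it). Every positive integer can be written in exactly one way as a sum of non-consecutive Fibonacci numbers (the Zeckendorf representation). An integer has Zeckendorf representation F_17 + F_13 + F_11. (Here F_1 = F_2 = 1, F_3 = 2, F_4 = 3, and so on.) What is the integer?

F_17 + F_13 + F_11 = 1597 + 233 + 89 = 1919.

1919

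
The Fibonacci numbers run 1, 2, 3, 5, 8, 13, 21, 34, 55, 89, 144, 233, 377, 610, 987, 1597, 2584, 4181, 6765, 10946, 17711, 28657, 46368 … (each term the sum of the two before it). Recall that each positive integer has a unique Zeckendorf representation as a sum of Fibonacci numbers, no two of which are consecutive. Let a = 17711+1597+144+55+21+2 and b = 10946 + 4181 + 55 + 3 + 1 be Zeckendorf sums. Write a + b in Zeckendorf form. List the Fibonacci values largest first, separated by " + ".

The two numbers are 19530 and 15186, so their sum is 34716.
Greedily peel off the largest Fibonacci term at each step:
subtract 28657 from 34716: 6059 remains
subtract 4181 from 6059: 1878 remains
subtract 1597 from 1878: 281 remains
subtract 233 from 281: 48 remains
subtract 34 from 48: 14 remains
subtract 13 from 14: 1 remains
subtract 1 from 1: 0 remains

28657 + 4181 + 1597 + 233 + 34 + 13 + 1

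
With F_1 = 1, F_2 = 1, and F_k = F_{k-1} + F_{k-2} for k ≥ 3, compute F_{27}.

196418

Iterating the recurrence up to F_{20} = 6765 and F_{19} = 4181:
F_{21} = F_{20} + F_{19} = 6765 + 4181 = 10946
F_{22} = F_{21} + F_{20} = 10946 + 6765 = 17711
F_{23} = F_{22} + F_{21} = 17711 + 10946 = 28657
F_{24} = F_{23} + F_{22} = 28657 + 17711 = 46368
F_{25} = F_{24} + F_{23} = 46368 + 28657 = 75025
F_{26} = F_{25} + F_{24} = 75025 + 46368 = 121393
F_{27} = F_{26} + F_{25} = 121393 + 75025 = 196418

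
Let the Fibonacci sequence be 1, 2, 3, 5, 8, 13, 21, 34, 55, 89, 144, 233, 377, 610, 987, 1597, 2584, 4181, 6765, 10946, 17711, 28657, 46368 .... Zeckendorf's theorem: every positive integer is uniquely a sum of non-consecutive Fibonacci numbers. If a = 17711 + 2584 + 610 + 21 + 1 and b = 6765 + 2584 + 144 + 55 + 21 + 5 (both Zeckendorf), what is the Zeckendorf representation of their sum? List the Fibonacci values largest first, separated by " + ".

The two numbers are 20927 and 9574, so their sum is 30501.
Repeatedly subtract the largest Fibonacci number that fits:
28657 ≤ 30501 < 46368, so take 28657; remainder 1844
1597 ≤ 1844 < 2584, so take 1597; remainder 247
233 ≤ 247 < 377, so take 233; remainder 14
13 ≤ 14 < 21, so take 13; remainder 1
1 ≤ 1 < 2, so take 1; remainder 0

28657 + 1597 + 233 + 13 + 1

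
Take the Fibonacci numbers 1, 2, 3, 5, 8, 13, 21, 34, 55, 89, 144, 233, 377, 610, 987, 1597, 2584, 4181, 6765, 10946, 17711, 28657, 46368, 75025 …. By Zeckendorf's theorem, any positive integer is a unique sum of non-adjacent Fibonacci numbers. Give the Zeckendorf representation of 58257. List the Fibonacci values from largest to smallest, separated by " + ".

46368 + 10946 + 610 + 233 + 89 + 8 + 3

Greedily peel off the largest Fibonacci term at each step:
58257 − 46368 = 11889
11889 − 10946 = 943
943 − 610 = 333
333 − 233 = 100
100 − 89 = 11
11 − 8 = 3
3 − 3 = 0
So 58257 = 46368 + 10946 + 610 + 233 + 89 + 8 + 3, with no two terms consecutive in the sequence.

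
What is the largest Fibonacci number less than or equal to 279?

233 ≤ 279 < 377, so the largest Fibonacci number not exceeding 279 is 233.

233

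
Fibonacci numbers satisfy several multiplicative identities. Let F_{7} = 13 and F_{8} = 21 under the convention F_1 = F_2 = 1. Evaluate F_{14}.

377

By the doubling identity F_{2k} = F_k(2F_{k+1} − F_k): F_{14} = 13·(2·21 − 13) = 13·29 = 377.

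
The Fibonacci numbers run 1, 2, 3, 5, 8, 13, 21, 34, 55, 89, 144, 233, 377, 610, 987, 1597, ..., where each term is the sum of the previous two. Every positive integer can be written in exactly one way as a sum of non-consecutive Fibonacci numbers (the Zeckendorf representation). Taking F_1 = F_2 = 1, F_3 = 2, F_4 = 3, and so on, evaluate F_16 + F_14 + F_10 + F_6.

F_16 + F_14 + F_10 + F_6 = 987 + 377 + 55 + 8 = 1427.

1427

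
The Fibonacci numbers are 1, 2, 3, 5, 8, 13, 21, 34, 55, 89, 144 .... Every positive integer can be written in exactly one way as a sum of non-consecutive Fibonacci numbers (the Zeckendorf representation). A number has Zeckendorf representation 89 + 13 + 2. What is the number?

89 + 13 + 2 = 104.

104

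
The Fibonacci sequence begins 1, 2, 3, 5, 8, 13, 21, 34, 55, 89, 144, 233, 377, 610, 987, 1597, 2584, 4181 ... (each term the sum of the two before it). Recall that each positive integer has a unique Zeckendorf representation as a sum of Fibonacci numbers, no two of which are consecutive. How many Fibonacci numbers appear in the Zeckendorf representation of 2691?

subtract 2584 from 2691: 107 remains
subtract 89 from 107: 18 remains
subtract 13 from 18: 5 remains
subtract 5 from 5: 0 remains
2691 = 2584 + 89 + 13 + 5, which has 4 terms.

4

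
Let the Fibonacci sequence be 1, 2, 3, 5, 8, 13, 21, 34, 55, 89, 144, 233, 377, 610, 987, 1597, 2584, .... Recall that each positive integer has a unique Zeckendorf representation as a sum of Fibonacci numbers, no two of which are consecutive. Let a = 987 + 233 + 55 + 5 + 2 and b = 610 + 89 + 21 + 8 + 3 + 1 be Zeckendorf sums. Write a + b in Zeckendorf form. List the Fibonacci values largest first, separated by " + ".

The two numbers are 1282 and 732, so their sum is 2014.
Greedy algorithm:
2014 − 1597 = 417
417 − 377 = 40
40 − 34 = 6
6 − 5 = 1
1 − 1 = 0

1597 + 377 + 34 + 5 + 1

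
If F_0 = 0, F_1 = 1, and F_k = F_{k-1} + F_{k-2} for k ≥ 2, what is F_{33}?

Iterating the recurrence up to F_{25} = 75025 and F_{24} = 46368:
F_{26} = F_{25} + F_{24} = 75025 + 46368 = 121393
F_{27} = F_{26} + F_{25} = 121393 + 75025 = 196418
F_{28} = F_{27} + F_{26} = 196418 + 121393 = 317811
F_{29} = F_{28} + F_{27} = 317811 + 196418 = 514229
F_{30} = F_{29} + F_{28} = 514229 + 317811 = 832040
F_{31} = F_{30} + F_{29} = 832040 + 514229 = 1346269
F_{32} = F_{31} + F_{30} = 1346269 + 832040 = 2178309
F_{33} = F_{32} + F_{31} = 2178309 + 1346269 = 3524578

3524578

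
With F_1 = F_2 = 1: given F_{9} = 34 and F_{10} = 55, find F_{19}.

4181

By F_{2k+1} = F_k² + F_{k+1}²: F_{19} = 34² + 55² = 1156 + 3025 = 4181.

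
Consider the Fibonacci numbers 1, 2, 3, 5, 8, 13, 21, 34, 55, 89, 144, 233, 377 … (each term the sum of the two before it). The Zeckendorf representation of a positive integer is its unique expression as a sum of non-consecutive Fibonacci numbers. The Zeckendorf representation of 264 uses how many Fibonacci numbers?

4

subtract 233 from 264: 31 remains
subtract 21 from 31: 10 remains
subtract 8 from 10: 2 remains
subtract 2 from 2: 0 remains
264 = 233 + 21 + 8 + 2, which has 4 terms.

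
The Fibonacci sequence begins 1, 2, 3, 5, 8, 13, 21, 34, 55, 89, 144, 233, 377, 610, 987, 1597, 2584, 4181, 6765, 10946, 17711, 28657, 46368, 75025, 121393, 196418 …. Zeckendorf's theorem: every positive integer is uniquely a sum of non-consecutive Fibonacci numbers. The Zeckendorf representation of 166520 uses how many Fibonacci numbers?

8

Greedily peel off the largest Fibonacci term at each step:
121393 ≤ 166520 < 196418, so take 121393; remainder 45127
28657 ≤ 45127 < 46368, so take 28657; remainder 16470
10946 ≤ 16470 < 17711, so take 10946; remainder 5524
4181 ≤ 5524 < 6765, so take 4181; remainder 1343
987 ≤ 1343 < 1597, so take 987; remainder 356
233 ≤ 356 < 377, so take 233; remainder 123
89 ≤ 123 < 144, so take 89; remainder 34
34 ≤ 34 < 55, so take 34; remainder 0
166520 = 121393 + 28657 + 10946 + 4181 + 987 + 233 + 89 + 34, which has 8 terms.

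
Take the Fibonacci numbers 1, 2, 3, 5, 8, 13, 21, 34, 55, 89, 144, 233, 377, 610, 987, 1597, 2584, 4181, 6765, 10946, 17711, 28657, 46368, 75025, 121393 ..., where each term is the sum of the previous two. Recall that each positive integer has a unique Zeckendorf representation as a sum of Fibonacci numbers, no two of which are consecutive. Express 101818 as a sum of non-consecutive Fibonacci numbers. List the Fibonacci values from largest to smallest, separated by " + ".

75025 + 17711 + 6765 + 1597 + 610 + 89 + 21

Repeatedly subtract the largest Fibonacci number that fits:
largest Fibonacci ≤ 101818 is 75025; 101818 − 75025 = 26793
largest Fibonacci ≤ 26793 is 17711; 26793 − 17711 = 9082
largest Fibonacci ≤ 9082 is 6765; 9082 − 6765 = 2317
largest Fibonacci ≤ 2317 is 1597; 2317 − 1597 = 720
largest Fibonacci ≤ 720 is 610; 720 − 610 = 110
largest Fibonacci ≤ 110 is 89; 110 − 89 = 21
largest Fibonacci ≤ 21 is 21; 21 − 21 = 0
So 101818 = 75025 + 17711 + 6765 + 1597 + 610 + 89 + 21, with no two terms consecutive in the sequence.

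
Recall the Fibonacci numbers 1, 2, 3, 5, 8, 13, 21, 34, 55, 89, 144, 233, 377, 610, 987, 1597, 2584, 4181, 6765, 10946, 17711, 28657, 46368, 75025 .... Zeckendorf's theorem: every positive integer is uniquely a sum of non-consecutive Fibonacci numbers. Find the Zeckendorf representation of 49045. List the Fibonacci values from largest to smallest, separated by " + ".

subtract 46368 from 49045: 2677 remains
subtract 2584 from 2677: 93 remains
subtract 89 from 93: 4 remains
subtract 3 from 4: 1 remains
subtract 1 from 1: 0 remains
So 49045 = 46368 + 2584 + 89 + 3 + 1, with no two terms consecutive in the sequence.

46368 + 2584 + 89 + 3 + 1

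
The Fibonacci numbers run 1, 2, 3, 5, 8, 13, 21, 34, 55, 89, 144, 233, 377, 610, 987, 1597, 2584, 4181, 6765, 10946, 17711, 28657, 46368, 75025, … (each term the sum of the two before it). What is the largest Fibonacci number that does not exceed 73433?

46368 ≤ 73433 < 75025, so the largest Fibonacci number not exceeding 73433 is 46368.

46368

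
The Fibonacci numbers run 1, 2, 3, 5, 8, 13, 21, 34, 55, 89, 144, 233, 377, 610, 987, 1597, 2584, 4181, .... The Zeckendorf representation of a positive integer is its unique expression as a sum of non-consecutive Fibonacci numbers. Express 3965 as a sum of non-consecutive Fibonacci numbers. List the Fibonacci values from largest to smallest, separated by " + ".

3965: greatest Fibonacci not exceeding it is 2584, leaving 1381
1381: greatest Fibonacci not exceeding it is 987, leaving 394
394: greatest Fibonacci not exceeding it is 377, leaving 17
17: greatest Fibonacci not exceeding it is 13, leaving 4
4: greatest Fibonacci not exceeding it is 3, leaving 1
1: greatest Fibonacci not exceeding it is 1, leaving 0
So 3965 = 2584 + 987 + 377 + 13 + 3 + 1, with no two terms consecutive in the sequence.

2584 + 987 + 377 + 13 + 3 + 1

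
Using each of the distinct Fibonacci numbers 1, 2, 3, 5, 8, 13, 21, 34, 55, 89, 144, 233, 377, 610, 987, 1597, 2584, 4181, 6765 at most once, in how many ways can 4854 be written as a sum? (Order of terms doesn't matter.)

64

4854 = 4181+610+55+8 = 4181+610+55+5+3 = 4181+610+34+21+8 = 4181+377+233+55+8 = … (60 more), for 64 in all.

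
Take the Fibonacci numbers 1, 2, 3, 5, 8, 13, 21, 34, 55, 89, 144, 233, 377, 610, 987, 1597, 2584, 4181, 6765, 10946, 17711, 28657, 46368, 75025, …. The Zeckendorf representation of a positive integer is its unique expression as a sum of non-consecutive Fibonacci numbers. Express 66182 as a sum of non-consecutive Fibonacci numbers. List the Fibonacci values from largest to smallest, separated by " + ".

46368 + 17711 + 1597 + 377 + 89 + 34 + 5 + 1

Repeatedly subtract the largest Fibonacci number that fits:
46368 ≤ 66182 < 75025, so take 46368; remainder 19814
17711 ≤ 19814 < 28657, so take 17711; remainder 2103
1597 ≤ 2103 < 2584, so take 1597; remainder 506
377 ≤ 506 < 610, so take 377; remainder 129
89 ≤ 129 < 144, so take 89; remainder 40
34 ≤ 40 < 55, so take 34; remainder 6
5 ≤ 6 < 8, so take 5; remainder 1
1 ≤ 1 < 2, so take 1; remainder 0
So 66182 = 46368 + 17711 + 1597 + 377 + 89 + 34 + 5 + 1, with no two terms consecutive in the sequence.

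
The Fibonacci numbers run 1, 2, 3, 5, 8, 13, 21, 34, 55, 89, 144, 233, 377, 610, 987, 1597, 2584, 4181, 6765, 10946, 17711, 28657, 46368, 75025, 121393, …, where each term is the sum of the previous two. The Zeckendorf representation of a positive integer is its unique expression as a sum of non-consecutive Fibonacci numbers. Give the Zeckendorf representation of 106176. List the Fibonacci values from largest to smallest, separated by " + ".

75025 + 28657 + 1597 + 610 + 233 + 34 + 13 + 5 + 2

Repeatedly subtract the largest Fibonacci number that fits:
106176 − 75025 = 31151
31151 − 28657 = 2494
2494 − 1597 = 897
897 − 610 = 287
287 − 233 = 54
54 − 34 = 20
20 − 13 = 7
7 − 5 = 2
2 − 2 = 0
So 106176 = 75025 + 28657 + 1597 + 610 + 233 + 34 + 13 + 5 + 2, with no two terms consecutive in the sequence.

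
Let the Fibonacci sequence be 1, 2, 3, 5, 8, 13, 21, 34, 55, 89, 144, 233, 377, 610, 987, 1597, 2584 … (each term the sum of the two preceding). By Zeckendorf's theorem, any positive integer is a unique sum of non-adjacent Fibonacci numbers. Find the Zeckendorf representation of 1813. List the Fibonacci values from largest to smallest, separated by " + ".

1597 + 144 + 55 + 13 + 3 + 1

largest Fibonacci ≤ 1813 is 1597; 1813 − 1597 = 216
largest Fibonacci ≤ 216 is 144; 216 − 144 = 72
largest Fibonacci ≤ 72 is 55; 72 − 55 = 17
largest Fibonacci ≤ 17 is 13; 17 − 13 = 4
largest Fibonacci ≤ 4 is 3; 4 − 3 = 1
largest Fibonacci ≤ 1 is 1; 1 − 1 = 0
So 1813 = 1597 + 144 + 55 + 13 + 3 + 1, with no two terms consecutive in the sequence.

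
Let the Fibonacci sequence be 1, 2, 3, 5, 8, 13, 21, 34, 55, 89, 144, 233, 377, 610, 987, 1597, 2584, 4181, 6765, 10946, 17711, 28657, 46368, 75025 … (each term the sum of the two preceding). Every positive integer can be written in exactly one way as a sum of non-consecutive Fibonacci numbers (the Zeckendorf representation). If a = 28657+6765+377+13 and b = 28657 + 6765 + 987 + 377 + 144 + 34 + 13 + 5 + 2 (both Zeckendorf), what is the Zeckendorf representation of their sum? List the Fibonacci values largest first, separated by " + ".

The two numbers are 35812 and 36984, so their sum is 72796.
72796: greatest Fibonacci not exceeding it is 46368, leaving 26428
26428: greatest Fibonacci not exceeding it is 17711, leaving 8717
8717: greatest Fibonacci not exceeding it is 6765, leaving 1952
1952: greatest Fibonacci not exceeding it is 1597, leaving 355
355: greatest Fibonacci not exceeding it is 233, leaving 122
122: greatest Fibonacci not exceeding it is 89, leaving 33
33: greatest Fibonacci not exceeding it is 21, leaving 12
12: greatest Fibonacci not exceeding it is 8, leaving 4
4: greatest Fibonacci not exceeding it is 3, leaving 1
1: greatest Fibonacci not exceeding it is 1, leaving 0

46368 + 17711 + 6765 + 1597 + 233 + 89 + 21 + 8 + 3 + 1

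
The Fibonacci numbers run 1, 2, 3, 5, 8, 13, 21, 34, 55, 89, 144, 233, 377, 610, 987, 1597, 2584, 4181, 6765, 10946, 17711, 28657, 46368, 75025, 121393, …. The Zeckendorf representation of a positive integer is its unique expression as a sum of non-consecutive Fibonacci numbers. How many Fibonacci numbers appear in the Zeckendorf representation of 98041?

8

largest Fibonacci ≤ 98041 is 75025; 98041 − 75025 = 23016
largest Fibonacci ≤ 23016 is 17711; 23016 − 17711 = 5305
largest Fibonacci ≤ 5305 is 4181; 5305 − 4181 = 1124
largest Fibonacci ≤ 1124 is 987; 1124 − 987 = 137
largest Fibonacci ≤ 137 is 89; 137 − 89 = 48
largest Fibonacci ≤ 48 is 34; 48 − 34 = 14
largest Fibonacci ≤ 14 is 13; 14 − 13 = 1
largest Fibonacci ≤ 1 is 1; 1 − 1 = 0
98041 = 75025 + 17711 + 4181 + 987 + 89 + 34 + 13 + 1, which has 8 terms.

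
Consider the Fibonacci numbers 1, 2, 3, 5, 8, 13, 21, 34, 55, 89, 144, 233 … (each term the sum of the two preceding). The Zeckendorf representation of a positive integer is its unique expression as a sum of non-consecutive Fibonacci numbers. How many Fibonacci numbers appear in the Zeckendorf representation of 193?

Greedy algorithm:
193: greatest Fibonacci not exceeding it is 144, leaving 49
49: greatest Fibonacci not exceeding it is 34, leaving 15
15: greatest Fibonacci not exceeding it is 13, leaving 2
2: greatest Fibonacci not exceeding it is 2, leaving 0
193 = 144 + 34 + 13 + 2, which has 4 terms.

4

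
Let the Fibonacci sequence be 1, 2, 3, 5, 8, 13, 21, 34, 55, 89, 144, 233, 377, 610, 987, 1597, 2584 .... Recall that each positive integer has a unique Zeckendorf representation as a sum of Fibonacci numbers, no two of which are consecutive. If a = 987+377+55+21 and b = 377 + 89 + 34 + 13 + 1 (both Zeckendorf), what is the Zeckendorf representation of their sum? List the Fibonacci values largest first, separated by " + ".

1597 + 233 + 89 + 34 + 1

The two numbers are 1440 and 514, so their sum is 1954.
Greedily peel off the largest Fibonacci term at each step:
1954 − 1597 = 357
357 − 233 = 124
124 − 89 = 35
35 − 34 = 1
1 − 1 = 0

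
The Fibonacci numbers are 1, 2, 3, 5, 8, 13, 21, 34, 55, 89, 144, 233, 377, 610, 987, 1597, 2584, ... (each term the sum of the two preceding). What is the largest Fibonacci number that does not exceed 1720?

1597 ≤ 1720 < 2584, so the largest Fibonacci number not exceeding 1720 is 1597.

1597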